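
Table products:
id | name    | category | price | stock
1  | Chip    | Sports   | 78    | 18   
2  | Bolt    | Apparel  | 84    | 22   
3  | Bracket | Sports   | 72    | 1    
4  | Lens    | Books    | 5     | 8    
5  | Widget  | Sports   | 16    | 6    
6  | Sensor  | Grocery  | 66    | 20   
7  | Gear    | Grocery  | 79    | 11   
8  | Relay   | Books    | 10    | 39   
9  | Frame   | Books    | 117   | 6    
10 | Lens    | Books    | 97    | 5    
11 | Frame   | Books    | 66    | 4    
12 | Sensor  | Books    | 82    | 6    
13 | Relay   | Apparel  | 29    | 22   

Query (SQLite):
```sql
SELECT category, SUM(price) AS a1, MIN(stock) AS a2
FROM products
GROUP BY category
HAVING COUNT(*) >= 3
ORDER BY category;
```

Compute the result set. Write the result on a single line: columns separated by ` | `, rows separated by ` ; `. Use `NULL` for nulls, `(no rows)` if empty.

Books | 377 | 4 ; Sports | 166 | 1

Group products by category.
Per group compute: SUM(price), MIN(stock).
HAVING: drop groups with fewer than 3 rows.
  Apparel: ids {2, 13} → SUM(price)=113, MIN(stock)=22
  Books: ids {4, 8, 9, 10, 11, 12} → SUM(price)=377, MIN(stock)=4
  Grocery: ids {6, 7} → SUM(price)=145, MIN(stock)=11
  Sports: ids {1, 3, 5} → SUM(price)=166, MIN(stock)=1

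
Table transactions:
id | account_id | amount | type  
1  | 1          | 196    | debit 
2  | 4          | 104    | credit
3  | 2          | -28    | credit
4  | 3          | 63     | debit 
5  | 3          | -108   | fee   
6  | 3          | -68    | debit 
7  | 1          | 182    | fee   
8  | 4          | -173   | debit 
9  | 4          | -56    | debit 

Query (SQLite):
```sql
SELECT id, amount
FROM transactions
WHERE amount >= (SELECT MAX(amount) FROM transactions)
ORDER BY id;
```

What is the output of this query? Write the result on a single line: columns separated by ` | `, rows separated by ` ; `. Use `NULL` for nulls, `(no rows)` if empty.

1 | 196

Scalar subquery: MAX(amount) over all transactions rows = 196.
Keep rows where amount >= that value.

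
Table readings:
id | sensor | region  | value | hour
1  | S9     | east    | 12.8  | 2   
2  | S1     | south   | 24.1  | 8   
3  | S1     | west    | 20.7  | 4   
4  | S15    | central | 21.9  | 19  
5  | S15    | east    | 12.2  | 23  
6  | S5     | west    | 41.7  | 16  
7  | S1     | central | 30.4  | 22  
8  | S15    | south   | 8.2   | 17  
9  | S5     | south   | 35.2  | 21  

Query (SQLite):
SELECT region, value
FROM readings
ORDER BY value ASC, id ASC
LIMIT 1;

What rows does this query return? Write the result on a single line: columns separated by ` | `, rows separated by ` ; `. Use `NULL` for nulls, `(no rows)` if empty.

Sort by value asc, tiebreak id asc: (8.2, id=8), (12.2, id=5), (12.8, id=1), (20.7, id=3) …. Take first 1.

south | 8.2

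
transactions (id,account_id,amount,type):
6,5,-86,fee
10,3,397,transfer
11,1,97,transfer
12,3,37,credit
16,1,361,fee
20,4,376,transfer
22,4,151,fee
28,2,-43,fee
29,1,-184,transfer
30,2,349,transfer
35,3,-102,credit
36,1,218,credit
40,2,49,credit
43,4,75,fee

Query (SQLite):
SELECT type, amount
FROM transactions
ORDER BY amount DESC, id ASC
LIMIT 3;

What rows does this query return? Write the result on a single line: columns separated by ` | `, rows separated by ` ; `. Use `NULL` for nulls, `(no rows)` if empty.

Sort by amount desc, tiebreak id asc: (397, id=10), (376, id=20), (361, id=16), (349, id=30), (218, id=36), (151, id=22) …. Take first 3.

transfer | 397 ; transfer | 376 ; fee | 361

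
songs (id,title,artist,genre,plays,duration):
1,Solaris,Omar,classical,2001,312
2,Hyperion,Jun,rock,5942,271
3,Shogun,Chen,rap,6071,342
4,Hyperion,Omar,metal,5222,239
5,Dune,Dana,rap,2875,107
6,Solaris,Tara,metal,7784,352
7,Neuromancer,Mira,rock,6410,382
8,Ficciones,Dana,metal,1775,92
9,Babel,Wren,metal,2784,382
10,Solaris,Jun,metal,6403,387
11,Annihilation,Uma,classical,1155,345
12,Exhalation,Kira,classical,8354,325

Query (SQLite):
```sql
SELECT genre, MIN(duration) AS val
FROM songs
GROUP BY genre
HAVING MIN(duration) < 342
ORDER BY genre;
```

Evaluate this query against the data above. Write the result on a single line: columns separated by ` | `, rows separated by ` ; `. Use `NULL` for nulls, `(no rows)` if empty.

Partition songs by genre; compute MIN(duration) within each group.
HAVING: keep groups where MIN(duration) < 342.
  classical: ids {1, 11, 12} → MIN(duration)=312
  metal: ids {4, 6, 8, 9, 10} → MIN(duration)=92
  rap: ids {3, 5} → MIN(duration)=107
  rock: ids {2, 7} → MIN(duration)=271

classical | 312 ; metal | 92 ; rap | 107 ; rock | 271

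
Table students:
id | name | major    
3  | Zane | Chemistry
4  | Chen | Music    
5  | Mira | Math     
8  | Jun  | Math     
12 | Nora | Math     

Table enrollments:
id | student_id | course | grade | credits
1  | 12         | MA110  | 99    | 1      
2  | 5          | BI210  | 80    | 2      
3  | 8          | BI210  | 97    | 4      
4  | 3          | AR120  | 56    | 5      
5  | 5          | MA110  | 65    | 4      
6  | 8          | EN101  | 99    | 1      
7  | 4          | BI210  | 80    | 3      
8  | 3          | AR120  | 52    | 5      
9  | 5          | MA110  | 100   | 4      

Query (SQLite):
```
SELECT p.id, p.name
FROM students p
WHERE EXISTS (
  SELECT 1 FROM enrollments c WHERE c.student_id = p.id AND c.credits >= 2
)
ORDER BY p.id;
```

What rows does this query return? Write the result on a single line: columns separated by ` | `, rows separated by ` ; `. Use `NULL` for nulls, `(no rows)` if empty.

For each students row, check whether any enrollments with matching student_id has credits >= 2.
Keep rows where that is true.

3 | Zane ; 4 | Chen ; 5 | Mira ; 8 | Jun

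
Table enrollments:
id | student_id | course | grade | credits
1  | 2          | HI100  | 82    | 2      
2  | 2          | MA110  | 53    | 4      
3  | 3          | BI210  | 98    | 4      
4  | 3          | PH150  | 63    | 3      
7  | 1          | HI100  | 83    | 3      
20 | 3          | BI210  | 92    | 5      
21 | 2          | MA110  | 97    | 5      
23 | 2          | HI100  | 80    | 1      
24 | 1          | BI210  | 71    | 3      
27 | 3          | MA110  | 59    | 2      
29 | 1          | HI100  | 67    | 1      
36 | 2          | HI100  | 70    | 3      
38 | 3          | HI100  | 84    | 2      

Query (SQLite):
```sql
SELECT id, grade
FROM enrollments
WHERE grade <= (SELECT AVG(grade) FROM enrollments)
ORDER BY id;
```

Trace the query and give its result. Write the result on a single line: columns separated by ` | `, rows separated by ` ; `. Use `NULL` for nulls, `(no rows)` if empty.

2 | 53 ; 4 | 63 ; 24 | 71 ; 27 | 59 ; 29 | 67 ; 36 | 70

Scalar subquery: AVG(grade) over all enrollments rows = 76.846154 (≈; comparison uses full precision).
Keep rows where grade <= that value.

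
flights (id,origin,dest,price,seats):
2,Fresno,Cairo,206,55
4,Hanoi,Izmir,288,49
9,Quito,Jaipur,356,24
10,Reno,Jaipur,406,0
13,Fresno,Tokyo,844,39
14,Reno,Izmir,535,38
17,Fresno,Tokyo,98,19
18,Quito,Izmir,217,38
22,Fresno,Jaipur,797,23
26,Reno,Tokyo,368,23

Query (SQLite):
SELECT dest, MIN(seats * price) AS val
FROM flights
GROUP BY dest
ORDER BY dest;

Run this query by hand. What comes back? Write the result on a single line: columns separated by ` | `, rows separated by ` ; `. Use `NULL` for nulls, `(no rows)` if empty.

Cairo | 11330 ; Izmir | 8246 ; Jaipur | 0 ; Tokyo | 1862

For each row compute seats * price.
Group by dest; take MIN of the expression per group.
  Cairo: ids {2} → MIN(seats * price)=11330
  Izmir: ids {4, 14, 18} → MIN(seats * price)=8246
  Jaipur: ids {9, 10, 22} → MIN(seats * price)=0
  Tokyo: ids {13, 17, 26} → MIN(seats * price)=1862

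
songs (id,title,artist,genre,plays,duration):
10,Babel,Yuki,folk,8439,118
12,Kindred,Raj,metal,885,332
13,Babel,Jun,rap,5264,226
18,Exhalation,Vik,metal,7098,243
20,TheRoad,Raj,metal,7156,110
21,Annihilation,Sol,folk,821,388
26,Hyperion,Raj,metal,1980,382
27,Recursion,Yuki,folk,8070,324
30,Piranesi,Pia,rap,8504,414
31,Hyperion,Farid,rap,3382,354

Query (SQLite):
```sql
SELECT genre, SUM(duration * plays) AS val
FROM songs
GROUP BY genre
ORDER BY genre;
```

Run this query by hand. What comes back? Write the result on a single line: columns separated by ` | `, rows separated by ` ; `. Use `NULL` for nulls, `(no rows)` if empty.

For each row compute duration * plays.
Group by genre; take SUM of the expression per group.
  folk: ids {10, 21, 27} → SUM(duration * plays)=3929030
  metal: ids {12, 18, 20, 26} → SUM(duration * plays)=3562154
  rap: ids {13, 30, 31} → SUM(duration * plays)=5907548

folk | 3929030 ; metal | 3562154 ; rap | 5907548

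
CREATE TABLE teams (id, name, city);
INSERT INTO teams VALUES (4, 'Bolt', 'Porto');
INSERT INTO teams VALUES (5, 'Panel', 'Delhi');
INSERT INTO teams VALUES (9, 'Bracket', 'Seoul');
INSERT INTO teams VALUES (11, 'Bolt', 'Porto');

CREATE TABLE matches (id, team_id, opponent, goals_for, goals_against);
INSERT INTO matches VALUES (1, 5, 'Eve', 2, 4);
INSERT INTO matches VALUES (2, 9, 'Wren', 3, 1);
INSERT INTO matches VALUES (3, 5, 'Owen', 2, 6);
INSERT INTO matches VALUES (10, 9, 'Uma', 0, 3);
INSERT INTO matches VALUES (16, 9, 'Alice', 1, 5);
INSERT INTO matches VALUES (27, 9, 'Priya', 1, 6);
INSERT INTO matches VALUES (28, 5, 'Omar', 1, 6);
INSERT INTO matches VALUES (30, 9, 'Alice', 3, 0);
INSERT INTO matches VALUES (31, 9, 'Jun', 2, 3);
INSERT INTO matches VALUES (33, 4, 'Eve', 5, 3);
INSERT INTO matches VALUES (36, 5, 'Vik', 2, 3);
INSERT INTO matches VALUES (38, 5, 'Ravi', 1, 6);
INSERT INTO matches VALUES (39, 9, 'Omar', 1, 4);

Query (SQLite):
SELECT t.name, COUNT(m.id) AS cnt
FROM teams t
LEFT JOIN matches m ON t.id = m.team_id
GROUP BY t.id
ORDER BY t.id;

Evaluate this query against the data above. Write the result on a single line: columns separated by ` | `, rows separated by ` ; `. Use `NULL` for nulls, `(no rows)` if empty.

LEFT JOIN keeps every teams row; unmatched ones get NULL for matches columns.
Group by teams.id and compute COUNT(m.id). COUNT(col) of an all-NULL group is 0.
  4: ids {33} → COUNT(m.id)=1
  5: ids {1, 3, 28, 36, 38} → COUNT(m.id)=5
  9: ids {2, 10, 16, 27, 30, 31, 39} → COUNT(m.id)=7
  11: ids {—} → COUNT(m.id)=0

Bolt | 1 ; Panel | 5 ; Bracket | 7 ; Bolt | 0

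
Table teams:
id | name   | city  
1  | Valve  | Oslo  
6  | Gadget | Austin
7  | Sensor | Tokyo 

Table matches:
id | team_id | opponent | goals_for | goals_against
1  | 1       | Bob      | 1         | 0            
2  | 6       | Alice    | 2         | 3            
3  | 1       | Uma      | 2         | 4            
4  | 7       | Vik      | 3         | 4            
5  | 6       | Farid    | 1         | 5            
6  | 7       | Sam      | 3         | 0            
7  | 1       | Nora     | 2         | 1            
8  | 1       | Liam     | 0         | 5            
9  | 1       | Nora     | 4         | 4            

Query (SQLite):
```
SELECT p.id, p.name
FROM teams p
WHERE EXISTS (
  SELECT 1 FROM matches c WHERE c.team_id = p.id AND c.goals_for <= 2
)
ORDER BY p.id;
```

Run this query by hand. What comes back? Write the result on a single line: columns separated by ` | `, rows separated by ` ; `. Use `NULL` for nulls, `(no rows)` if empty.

1 | Valve ; 6 | Gadget

For each teams row, check whether any matches with matching team_id has goals_for <= 2.
Keep rows where that is true.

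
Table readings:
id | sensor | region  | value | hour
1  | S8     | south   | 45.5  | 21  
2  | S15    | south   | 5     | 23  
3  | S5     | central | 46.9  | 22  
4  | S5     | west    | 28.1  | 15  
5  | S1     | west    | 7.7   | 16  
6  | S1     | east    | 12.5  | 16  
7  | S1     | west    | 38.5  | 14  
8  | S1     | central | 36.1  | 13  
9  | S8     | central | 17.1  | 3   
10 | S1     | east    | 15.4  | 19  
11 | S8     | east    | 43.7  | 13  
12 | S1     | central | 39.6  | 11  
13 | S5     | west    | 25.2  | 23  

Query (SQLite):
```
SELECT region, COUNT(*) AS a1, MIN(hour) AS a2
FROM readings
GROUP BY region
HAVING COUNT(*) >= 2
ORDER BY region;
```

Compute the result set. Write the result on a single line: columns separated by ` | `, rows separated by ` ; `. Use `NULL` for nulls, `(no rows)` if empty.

central | 4 | 3 ; east | 3 | 13 ; south | 2 | 21 ; west | 4 | 14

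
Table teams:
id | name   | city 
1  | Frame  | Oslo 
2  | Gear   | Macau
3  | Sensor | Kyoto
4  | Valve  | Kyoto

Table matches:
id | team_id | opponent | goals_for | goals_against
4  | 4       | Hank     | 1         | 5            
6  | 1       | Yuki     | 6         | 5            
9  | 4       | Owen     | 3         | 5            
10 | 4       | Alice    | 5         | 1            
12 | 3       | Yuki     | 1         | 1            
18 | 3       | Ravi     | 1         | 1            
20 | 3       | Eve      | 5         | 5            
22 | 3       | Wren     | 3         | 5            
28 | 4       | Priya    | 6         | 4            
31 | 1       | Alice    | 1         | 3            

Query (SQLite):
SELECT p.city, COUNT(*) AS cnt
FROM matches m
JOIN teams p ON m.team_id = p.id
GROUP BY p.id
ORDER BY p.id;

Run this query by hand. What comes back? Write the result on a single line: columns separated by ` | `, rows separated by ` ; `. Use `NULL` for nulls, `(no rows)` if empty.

Join each matches row to its teams via team_id.
Group joined rows by teams.id; compute COUNT(*) per group.
  1: ids {6, 31} → COUNT(*)=2
  3: ids {12, 18, 20, 22} → COUNT(*)=4
  4: ids {4, 9, 10, 28} → COUNT(*)=4

Oslo | 2 ; Kyoto | 4 ; Kyoto | 4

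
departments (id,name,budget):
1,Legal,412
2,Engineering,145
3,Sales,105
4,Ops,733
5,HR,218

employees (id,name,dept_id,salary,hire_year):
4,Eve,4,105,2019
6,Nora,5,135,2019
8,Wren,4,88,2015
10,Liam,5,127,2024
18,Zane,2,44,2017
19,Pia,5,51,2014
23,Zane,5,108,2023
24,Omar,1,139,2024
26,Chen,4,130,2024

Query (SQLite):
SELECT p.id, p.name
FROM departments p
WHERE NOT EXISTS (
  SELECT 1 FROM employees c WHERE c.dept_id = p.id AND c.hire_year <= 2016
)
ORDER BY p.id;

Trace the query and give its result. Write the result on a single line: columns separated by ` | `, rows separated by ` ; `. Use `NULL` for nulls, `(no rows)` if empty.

1 | Legal ; 2 | Engineering ; 3 | Sales

For each departments row, check whether any employees with matching dept_id has hire_year <= 2016.
Keep rows where that is false.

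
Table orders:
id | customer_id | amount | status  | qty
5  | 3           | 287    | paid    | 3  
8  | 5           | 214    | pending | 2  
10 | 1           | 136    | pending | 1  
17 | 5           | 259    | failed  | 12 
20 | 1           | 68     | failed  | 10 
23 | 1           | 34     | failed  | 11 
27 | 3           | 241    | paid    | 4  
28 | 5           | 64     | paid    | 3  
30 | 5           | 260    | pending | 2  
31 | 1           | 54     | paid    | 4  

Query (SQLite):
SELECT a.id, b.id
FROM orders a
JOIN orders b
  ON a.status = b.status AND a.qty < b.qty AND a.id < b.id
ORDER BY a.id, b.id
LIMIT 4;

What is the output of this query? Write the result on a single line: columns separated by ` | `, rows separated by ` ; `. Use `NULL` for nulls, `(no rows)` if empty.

Pairs (a,b) with same status, a.qty < b.qty, a.id < b.id.
status groups: failed:{17,20,23} paid:{5,27,28,31} pending:{8,10,30}
Ordered by (a.id, b.id); first 4.

5 | 27 ; 5 | 31 ; 10 | 30 ; 20 | 23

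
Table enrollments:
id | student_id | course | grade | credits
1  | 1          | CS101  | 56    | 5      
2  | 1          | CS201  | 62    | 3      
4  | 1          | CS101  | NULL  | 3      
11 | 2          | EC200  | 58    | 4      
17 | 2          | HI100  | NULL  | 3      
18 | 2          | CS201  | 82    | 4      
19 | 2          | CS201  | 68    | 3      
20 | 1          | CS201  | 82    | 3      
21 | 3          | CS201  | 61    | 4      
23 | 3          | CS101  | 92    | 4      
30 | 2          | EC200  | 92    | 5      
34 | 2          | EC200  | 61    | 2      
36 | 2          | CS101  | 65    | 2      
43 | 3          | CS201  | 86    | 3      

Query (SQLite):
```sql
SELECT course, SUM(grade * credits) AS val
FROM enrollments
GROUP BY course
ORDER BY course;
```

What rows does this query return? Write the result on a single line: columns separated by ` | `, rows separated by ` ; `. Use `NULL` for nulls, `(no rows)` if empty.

For each row compute grade * credits.
Group by course; take SUM of the expression per group.
  CS101: ids {1, 4, 23, 36} → SUM(grade * credits)=778
  CS201: ids {2, 18, 19, 20, 21, 43} → SUM(grade * credits)=1466
  EC200: ids {11, 30, 34} → SUM(grade * credits)=814
  HI100: ids {17} → SUM(grade * credits)=NULL

CS101 | 778 ; CS201 | 1466 ; EC200 | 814 ; HI100 | NULL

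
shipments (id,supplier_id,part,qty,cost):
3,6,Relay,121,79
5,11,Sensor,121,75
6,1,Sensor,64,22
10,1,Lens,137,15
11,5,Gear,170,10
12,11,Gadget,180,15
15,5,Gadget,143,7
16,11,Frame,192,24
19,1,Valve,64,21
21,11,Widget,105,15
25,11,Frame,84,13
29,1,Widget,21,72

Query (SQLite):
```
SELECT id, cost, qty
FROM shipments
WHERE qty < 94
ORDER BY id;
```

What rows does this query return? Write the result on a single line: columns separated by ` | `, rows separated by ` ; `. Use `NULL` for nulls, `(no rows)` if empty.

6 | 22 | 64 ; 19 | 21 | 64 ; 25 | 13 | 84 ; 29 | 72 | 21

qty < 94: ids {6, 19, 25, 29}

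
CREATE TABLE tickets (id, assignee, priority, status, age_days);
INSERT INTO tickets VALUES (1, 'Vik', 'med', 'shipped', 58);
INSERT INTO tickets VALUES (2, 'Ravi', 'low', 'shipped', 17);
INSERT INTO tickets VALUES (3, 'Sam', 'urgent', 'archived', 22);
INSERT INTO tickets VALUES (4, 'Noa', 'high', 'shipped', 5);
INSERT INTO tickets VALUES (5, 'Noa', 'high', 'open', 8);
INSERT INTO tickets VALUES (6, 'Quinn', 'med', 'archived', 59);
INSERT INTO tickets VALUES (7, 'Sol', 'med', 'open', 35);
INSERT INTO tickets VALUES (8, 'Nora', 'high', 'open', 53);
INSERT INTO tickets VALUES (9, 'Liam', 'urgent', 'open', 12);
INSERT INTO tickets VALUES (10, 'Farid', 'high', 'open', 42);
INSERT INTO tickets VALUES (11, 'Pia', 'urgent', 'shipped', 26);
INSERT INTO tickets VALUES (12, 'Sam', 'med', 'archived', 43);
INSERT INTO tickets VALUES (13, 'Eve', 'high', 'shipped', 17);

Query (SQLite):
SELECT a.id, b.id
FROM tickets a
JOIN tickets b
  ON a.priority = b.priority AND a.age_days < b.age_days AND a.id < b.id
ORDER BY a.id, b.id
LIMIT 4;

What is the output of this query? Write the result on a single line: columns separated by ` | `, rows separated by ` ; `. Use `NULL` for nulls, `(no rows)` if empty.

Pairs (a,b) with same priority, a.age_days < b.age_days, a.id < b.id.
priority groups: high:{4,5,8,10,13} low:{2} med:{1,6,7,12} urgent:{3,9,11}
Ordered by (a.id, b.id); first 4.

1 | 6 ; 3 | 11 ; 4 | 5 ; 4 | 8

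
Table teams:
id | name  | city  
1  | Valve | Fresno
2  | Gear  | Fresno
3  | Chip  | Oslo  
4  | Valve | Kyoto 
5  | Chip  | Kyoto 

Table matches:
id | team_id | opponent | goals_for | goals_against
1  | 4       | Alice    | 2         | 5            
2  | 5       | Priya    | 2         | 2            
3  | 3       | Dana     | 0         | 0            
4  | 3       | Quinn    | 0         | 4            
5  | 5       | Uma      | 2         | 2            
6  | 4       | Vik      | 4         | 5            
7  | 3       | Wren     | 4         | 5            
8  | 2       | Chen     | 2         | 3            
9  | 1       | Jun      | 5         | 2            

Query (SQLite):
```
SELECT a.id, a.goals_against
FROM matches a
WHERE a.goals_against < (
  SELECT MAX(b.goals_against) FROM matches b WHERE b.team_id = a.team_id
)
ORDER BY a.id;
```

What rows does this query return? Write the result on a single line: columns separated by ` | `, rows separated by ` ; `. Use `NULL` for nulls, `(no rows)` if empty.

3 | 0 ; 4 | 4

For each matches row a, compute MAX(goals_against) over rows sharing a.team_id.
Keep row a if a.goals_against < that per-group MAX.
  team_id=1: MAX(goals_against) = 2
  team_id=2: MAX(goals_against) = 3
  team_id=3: MAX(goals_against) = 5
  team_id=4: MAX(goals_against) = 5
  team_id=5: MAX(goals_against) = 2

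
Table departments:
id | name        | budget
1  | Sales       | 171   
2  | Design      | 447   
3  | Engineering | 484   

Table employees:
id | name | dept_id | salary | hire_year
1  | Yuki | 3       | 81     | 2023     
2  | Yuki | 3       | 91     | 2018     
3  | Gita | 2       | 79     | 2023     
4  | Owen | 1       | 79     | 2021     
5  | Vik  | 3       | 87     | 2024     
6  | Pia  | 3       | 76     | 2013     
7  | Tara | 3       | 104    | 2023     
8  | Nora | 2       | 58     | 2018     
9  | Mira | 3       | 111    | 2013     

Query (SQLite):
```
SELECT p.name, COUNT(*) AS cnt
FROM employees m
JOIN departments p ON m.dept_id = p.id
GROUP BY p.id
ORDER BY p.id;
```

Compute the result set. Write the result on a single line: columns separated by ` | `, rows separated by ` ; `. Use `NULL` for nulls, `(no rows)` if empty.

Sales | 1 ; Design | 2 ; Engineering | 6

Join each employees row to its departments via dept_id.
Group joined rows by departments.id; compute COUNT(*) per group.
  1: ids {4} → COUNT(*)=1
  2: ids {3, 8} → COUNT(*)=2
  3: ids {1, 2, 5, 6, 7, 9} → COUNT(*)=6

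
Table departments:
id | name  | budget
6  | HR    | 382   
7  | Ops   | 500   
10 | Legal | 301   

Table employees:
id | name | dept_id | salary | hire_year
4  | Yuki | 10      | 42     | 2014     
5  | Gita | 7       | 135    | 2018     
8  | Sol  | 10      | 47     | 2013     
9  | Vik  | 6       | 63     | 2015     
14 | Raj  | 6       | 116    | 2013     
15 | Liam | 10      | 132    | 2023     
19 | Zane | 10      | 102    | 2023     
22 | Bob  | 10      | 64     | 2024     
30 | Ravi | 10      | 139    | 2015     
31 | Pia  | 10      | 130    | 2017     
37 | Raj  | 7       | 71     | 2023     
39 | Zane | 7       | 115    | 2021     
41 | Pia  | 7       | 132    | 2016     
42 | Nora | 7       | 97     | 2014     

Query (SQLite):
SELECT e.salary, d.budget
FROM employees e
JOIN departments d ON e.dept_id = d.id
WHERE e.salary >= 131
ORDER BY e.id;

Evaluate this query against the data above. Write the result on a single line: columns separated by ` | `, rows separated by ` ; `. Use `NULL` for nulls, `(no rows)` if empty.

Each employees row matches the departments row where dept_id = departments.id.
Then keep rows with e.salary >= 131.

135 | 500 ; 132 | 301 ; 139 | 301 ; 132 | 500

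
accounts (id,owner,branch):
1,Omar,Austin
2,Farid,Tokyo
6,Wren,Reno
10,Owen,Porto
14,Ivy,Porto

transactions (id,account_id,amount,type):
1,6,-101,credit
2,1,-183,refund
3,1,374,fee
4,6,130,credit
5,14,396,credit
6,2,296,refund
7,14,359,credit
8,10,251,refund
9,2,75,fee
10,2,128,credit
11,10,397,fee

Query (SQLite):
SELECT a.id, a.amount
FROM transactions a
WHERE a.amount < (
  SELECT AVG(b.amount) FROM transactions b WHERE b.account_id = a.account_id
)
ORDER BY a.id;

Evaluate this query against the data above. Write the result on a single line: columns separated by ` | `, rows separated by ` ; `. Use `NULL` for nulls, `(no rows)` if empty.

For each transactions row a, compute AVG(amount) over rows sharing a.account_id.
Keep row a if a.amount < that per-group AVG.
  account_id=1: AVG(amount) = 95.5
  account_id=2: AVG(amount) = 166.333333
  account_id=6: AVG(amount) = 14.5
  account_id=10: AVG(amount) = 324.0
  account_id=14: AVG(amount) = 377.5

1 | -101 ; 2 | -183 ; 7 | 359 ; 8 | 251 ; 9 | 75 ; 10 | 128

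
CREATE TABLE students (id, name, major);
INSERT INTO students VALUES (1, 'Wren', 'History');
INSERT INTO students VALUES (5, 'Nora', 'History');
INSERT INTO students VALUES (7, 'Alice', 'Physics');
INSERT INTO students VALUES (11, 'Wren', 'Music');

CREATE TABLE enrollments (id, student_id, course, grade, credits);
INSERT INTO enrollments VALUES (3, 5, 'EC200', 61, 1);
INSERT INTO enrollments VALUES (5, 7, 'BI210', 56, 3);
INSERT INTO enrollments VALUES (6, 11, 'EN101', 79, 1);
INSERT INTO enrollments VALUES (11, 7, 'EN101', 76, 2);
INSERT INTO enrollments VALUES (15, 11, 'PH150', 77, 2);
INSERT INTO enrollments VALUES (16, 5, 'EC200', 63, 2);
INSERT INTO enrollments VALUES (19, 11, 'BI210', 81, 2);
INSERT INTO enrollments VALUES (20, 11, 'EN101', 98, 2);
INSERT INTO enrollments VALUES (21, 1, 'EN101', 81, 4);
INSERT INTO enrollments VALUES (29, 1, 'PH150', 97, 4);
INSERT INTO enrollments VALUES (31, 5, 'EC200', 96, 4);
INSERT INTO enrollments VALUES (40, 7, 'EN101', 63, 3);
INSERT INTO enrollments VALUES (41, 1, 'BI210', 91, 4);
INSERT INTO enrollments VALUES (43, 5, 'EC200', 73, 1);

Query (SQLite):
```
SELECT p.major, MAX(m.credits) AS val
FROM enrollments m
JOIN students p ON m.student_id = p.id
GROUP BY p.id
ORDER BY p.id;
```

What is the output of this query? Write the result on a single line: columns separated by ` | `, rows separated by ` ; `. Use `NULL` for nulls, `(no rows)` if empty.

History | 4 ; History | 4 ; Physics | 3 ; Music | 2

Join each enrollments row to its students via student_id.
Group joined rows by students.id; compute MAX(m.credits) per group.
  1: ids {21, 29, 41} → MAX(m.credits)=4
  5: ids {3, 16, 31, 43} → MAX(m.credits)=4
  7: ids {5, 11, 40} → MAX(m.credits)=3
  11: ids {6, 15, 19, 20} → MAX(m.credits)=2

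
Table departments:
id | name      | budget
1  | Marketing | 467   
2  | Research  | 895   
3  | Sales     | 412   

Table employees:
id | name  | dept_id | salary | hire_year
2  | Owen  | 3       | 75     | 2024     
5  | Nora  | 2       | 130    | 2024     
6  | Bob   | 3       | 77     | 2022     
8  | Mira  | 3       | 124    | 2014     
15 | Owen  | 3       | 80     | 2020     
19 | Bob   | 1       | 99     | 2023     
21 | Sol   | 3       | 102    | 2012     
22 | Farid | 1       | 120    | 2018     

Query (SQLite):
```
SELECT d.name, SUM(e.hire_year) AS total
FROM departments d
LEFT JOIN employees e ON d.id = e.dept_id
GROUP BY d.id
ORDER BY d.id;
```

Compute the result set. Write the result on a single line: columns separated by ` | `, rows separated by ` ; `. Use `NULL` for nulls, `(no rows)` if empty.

LEFT JOIN keeps every departments row; unmatched ones get NULL for employees columns.
Group by departments.id and compute SUM(e.hire_year). SUM over an all-NULL group is NULL.
  1: ids {19, 22} → SUM(e.hire_year)=4041
  2: ids {5} → SUM(e.hire_year)=2024
  3: ids {2, 6, 8, 15, 21} → SUM(e.hire_year)=10092

Marketing | 4041 ; Research | 2024 ; Sales | 10092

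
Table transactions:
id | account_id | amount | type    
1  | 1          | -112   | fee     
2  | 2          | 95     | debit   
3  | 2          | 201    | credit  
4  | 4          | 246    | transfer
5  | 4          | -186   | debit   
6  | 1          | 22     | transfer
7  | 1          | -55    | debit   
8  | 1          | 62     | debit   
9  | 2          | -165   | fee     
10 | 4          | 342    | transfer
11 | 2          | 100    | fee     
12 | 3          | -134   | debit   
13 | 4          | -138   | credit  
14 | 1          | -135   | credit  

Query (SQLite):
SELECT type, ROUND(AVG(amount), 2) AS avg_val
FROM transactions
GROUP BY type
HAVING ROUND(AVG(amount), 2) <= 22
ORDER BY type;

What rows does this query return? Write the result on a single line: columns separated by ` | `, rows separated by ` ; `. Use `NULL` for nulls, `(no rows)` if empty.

credit | -24 ; debit | -43.6 ; fee | -59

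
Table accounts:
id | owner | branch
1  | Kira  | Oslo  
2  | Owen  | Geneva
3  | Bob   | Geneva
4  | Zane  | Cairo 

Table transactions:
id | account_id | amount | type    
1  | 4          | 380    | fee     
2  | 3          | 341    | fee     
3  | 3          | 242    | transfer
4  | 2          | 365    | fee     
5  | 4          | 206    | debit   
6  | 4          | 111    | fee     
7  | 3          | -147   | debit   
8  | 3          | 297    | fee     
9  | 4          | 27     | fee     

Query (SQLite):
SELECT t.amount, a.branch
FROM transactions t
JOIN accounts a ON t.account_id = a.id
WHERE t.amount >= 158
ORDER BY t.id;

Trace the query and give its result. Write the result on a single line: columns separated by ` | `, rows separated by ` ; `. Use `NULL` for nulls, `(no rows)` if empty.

380 | Cairo ; 341 | Geneva ; 242 | Geneva ; 365 | Geneva ; 206 | Cairo ; 297 | Geneva

Each transactions row matches the accounts row where account_id = accounts.id.
Then keep rows with t.amount >= 158.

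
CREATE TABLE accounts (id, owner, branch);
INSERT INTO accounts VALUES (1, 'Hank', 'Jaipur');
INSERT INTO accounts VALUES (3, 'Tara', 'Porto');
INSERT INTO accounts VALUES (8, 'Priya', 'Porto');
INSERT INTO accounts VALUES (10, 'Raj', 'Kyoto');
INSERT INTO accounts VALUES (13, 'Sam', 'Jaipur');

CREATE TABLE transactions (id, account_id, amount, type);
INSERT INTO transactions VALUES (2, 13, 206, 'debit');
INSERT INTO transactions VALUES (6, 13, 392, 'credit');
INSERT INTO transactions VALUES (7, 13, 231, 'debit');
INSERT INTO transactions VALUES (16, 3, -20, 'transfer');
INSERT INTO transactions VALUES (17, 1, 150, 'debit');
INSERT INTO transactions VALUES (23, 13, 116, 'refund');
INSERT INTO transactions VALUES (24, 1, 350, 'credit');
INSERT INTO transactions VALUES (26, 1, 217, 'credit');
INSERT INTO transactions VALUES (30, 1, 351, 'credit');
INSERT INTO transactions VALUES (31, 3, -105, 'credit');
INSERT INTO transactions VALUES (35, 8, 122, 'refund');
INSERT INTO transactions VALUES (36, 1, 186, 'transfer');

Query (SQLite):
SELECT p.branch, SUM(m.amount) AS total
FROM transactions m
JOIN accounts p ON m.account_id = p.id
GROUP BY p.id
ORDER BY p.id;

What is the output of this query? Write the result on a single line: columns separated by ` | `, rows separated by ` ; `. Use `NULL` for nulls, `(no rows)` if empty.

Jaipur | 1254 ; Porto | -125 ; Porto | 122 ; Jaipur | 945

Join each transactions row to its accounts via account_id.
Group joined rows by accounts.id; compute SUM(m.amount) per group.
  1: ids {17, 24, 26, 30, 36} → SUM(m.amount)=1254
  3: ids {16, 31} → SUM(m.amount)=-125
  8: ids {35} → SUM(m.amount)=122
  13: ids {2, 6, 7, 23} → SUM(m.amount)=945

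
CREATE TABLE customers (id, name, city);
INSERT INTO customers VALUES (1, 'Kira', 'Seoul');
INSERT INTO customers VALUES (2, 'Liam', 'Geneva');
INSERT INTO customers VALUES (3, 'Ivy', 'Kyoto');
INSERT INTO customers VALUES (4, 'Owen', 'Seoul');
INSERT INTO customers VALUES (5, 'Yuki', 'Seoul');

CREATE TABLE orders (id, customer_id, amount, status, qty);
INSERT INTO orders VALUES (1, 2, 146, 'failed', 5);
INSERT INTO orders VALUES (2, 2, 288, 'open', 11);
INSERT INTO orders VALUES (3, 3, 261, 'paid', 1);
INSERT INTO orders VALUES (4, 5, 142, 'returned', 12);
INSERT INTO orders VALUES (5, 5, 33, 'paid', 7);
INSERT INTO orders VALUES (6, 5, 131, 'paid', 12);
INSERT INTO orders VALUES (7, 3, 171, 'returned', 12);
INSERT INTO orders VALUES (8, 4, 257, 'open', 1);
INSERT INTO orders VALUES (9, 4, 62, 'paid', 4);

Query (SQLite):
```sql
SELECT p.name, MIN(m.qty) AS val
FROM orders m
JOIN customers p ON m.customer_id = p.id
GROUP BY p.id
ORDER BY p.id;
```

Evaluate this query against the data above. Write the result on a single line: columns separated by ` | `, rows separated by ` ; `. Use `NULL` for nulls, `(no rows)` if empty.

Join each orders row to its customers via customer_id.
Group joined rows by customers.id; compute MIN(m.qty) per group.
  2: ids {1, 2} → MIN(m.qty)=5
  3: ids {3, 7} → MIN(m.qty)=1
  4: ids {8, 9} → MIN(m.qty)=1
  5: ids {4, 5, 6} → MIN(m.qty)=7

Liam | 5 ; Ivy | 1 ; Owen | 1 ; Yuki | 7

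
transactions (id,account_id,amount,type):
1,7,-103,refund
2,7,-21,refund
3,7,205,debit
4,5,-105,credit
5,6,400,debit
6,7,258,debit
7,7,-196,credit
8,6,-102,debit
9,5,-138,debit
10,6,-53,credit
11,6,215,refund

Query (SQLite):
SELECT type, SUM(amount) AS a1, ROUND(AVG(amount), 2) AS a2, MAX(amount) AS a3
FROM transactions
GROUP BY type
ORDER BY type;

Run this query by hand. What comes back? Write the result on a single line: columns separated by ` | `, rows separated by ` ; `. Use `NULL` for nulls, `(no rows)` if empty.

credit | -354 | -118 | -53 ; debit | 623 | 124.6 | 400 ; refund | 91 | 30.33 | 215

Group transactions by type.
Per group compute: SUM(amount), ROUND(AVG(amount), 2), MAX(amount).
  credit: ids {4, 7, 10} → SUM(amount)=-354, ROUND(AVG(amount), 2)=-118, MAX(amount)=-53
  debit: ids {3, 5, 6, 8, 9} → SUM(amount)=623, ROUND(AVG(amount), 2)=124.6, MAX(amount)=400
  refund: ids {1, 2, 11} → SUM(amount)=91, ROUND(AVG(amount), 2)=30.33, MAX(amount)=215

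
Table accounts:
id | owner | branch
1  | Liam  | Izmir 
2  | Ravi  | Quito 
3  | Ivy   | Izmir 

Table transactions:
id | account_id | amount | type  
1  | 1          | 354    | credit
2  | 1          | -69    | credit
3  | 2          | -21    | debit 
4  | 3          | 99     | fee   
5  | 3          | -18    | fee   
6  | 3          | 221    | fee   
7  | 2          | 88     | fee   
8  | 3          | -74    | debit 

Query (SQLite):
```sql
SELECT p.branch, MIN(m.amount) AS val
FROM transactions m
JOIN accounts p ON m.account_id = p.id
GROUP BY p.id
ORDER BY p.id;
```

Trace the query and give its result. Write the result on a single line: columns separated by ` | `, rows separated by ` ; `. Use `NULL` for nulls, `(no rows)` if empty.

Join each transactions row to its accounts via account_id.
Group joined rows by accounts.id; compute MIN(m.amount) per group.
  1: ids {1, 2} → MIN(m.amount)=-69
  2: ids {3, 7} → MIN(m.amount)=-21
  3: ids {4, 5, 6, 8} → MIN(m.amount)=-74

Izmir | -69 ; Quito | -21 ; Izmir | -74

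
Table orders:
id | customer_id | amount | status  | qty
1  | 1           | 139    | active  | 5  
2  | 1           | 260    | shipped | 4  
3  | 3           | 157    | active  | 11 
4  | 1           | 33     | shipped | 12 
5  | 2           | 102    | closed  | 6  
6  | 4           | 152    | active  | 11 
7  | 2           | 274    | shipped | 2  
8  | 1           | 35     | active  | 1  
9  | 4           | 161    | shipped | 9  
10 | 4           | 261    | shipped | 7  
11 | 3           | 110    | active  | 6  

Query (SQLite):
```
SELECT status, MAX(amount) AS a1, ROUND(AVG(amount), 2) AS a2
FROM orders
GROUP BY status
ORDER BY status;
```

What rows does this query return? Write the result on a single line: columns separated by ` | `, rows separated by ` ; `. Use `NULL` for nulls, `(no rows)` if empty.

Group orders by status.
Per group compute: MAX(amount), ROUND(AVG(amount), 2).
  active: ids {1, 3, 6, 8, 11} → MAX(amount)=157, ROUND(AVG(amount), 2)=118.6
  closed: ids {5} → MAX(amount)=102, ROUND(AVG(amount), 2)=102
  shipped: ids {2, 4, 7, 9, 10} → MAX(amount)=274, ROUND(AVG(amount), 2)=197.8

active | 157 | 118.6 ; closed | 102 | 102 ; shipped | 274 | 197.8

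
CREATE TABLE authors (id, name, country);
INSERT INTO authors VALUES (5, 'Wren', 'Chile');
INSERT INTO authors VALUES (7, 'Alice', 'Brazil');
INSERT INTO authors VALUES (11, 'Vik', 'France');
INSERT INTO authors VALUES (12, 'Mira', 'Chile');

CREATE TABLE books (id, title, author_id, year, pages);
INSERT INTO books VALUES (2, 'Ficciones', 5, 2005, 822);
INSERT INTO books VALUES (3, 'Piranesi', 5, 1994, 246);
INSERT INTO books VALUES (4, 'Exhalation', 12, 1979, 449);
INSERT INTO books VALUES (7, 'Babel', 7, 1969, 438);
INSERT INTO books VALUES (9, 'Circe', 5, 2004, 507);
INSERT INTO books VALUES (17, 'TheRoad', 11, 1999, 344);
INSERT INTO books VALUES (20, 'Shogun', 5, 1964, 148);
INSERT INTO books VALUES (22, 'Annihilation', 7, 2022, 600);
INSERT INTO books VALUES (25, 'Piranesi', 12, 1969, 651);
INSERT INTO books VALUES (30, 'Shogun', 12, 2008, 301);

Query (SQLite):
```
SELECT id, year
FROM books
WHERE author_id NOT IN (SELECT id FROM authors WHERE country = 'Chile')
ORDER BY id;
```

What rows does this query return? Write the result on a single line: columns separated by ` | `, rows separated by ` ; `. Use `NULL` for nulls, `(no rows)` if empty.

7 | 1969 ; 17 | 1999 ; 22 | 2022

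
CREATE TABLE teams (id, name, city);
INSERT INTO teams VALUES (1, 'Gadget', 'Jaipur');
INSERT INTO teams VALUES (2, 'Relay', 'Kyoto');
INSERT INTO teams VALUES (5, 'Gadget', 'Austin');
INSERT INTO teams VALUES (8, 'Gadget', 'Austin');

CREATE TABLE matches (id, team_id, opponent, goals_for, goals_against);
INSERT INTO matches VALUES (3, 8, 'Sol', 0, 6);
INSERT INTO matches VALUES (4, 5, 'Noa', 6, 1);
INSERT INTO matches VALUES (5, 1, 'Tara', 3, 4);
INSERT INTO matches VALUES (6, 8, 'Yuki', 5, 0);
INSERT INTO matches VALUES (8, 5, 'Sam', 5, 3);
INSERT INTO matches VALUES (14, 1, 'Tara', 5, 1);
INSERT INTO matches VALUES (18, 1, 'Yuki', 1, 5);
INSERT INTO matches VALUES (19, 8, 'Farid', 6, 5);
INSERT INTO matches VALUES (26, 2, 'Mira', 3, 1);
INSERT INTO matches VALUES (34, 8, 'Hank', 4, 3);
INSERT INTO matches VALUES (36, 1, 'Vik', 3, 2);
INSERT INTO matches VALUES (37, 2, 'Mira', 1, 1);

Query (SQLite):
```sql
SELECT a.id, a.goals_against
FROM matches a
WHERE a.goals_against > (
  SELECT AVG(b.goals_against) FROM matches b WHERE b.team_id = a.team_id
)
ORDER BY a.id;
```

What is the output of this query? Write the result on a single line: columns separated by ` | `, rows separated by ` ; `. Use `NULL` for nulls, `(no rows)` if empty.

3 | 6 ; 5 | 4 ; 8 | 3 ; 18 | 5 ; 19 | 5

For each matches row a, compute AVG(goals_against) over rows sharing a.team_id.
Keep row a if a.goals_against > that per-group AVG.
  team_id=1: AVG(goals_against) = 3.0
  team_id=2: AVG(goals_against) = 1.0
  team_id=5: AVG(goals_against) = 2.0
  team_id=8: AVG(goals_against) = 3.5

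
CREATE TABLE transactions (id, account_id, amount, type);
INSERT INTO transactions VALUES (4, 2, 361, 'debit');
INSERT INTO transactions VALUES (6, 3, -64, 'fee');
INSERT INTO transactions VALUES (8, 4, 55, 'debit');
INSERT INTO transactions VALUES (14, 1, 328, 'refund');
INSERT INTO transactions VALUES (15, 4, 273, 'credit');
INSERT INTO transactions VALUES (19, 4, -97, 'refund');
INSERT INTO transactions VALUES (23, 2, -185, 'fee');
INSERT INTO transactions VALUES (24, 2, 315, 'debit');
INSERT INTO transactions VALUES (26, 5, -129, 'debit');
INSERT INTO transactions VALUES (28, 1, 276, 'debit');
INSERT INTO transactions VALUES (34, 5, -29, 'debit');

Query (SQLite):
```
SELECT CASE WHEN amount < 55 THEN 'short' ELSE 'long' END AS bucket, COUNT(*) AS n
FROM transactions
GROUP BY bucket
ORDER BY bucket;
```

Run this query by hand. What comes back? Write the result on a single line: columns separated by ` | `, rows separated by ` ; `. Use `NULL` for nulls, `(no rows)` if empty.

long | 6 ; short | 5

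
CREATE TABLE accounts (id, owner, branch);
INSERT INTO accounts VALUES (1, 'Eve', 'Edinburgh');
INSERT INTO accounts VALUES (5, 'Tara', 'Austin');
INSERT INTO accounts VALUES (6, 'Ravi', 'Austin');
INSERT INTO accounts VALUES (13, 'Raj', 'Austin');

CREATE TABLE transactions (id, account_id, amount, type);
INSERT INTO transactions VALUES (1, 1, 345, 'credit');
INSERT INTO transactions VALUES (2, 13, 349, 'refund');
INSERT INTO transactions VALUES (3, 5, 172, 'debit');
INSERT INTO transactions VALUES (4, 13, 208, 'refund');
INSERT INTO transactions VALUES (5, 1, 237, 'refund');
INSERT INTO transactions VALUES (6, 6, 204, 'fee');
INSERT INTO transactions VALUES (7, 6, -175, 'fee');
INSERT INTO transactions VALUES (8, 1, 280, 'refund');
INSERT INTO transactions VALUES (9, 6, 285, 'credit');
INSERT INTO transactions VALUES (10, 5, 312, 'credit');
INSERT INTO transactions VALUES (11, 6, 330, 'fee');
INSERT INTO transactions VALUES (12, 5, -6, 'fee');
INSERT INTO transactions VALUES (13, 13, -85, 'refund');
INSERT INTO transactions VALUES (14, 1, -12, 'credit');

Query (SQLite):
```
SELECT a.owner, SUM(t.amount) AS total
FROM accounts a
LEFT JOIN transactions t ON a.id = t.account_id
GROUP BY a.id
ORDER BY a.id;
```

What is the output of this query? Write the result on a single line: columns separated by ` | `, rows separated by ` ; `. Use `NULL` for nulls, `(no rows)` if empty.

LEFT JOIN keeps every accounts row; unmatched ones get NULL for transactions columns.
Group by accounts.id and compute SUM(t.amount). SUM over an all-NULL group is NULL.
  1: ids {1, 5, 8, 14} → SUM(t.amount)=850
  5: ids {3, 10, 12} → SUM(t.amount)=478
  6: ids {6, 7, 9, 11} → SUM(t.amount)=644
  13: ids {2, 4, 13} → SUM(t.amount)=472

Eve | 850 ; Tara | 478 ; Ravi | 644 ; Raj | 472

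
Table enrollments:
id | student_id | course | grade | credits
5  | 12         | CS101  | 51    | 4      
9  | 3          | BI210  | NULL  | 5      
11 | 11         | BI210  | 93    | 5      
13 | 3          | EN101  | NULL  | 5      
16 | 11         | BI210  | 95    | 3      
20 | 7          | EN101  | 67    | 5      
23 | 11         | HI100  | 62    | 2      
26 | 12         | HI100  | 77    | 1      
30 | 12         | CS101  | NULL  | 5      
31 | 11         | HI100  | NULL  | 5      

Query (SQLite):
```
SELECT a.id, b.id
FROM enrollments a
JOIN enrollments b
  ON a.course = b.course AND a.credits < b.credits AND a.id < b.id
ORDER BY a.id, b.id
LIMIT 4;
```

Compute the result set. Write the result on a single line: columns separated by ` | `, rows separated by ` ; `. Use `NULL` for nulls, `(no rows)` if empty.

Pairs (a,b) with same course, a.credits < b.credits, a.id < b.id.
course groups: BI210:{9,11,16} CS101:{5,30} EN101:{13,20} HI100:{23,26,31}
Ordered by (a.id, b.id); first 4.

5 | 30 ; 23 | 31 ; 26 | 31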